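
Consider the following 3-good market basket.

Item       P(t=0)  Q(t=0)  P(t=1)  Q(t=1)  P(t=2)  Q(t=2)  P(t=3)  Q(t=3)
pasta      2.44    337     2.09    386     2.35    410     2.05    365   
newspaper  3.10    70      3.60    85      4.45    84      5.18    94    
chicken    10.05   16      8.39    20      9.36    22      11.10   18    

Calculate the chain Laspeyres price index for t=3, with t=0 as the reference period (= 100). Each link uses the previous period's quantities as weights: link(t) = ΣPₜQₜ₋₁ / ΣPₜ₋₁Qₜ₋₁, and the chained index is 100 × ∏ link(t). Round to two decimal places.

102.92

Link t=0→t=1:
ΣP(t=1)Q(t=0) = 2.09×337 + 3.60×70 + 8.39×16 = 704.33 + 252 + 134.24 = 1090.57
ΣP(t=0)Q(t=0) = 2.44×337 + 3.10×70 + 10.05×16 = 822.28 + 217 + 160.8 = 1200.08
link = 1090.57/1200.08 = 0.908748
Link t=1→t=2:
ΣP(t=2)Q(t=1) = 2.35×386 + 4.45×85 + 9.36×20 = 907.1 + 378.25 + 187.2 = 1472.55
ΣP(t=1)Q(t=1) = 2.09×386 + 3.60×85 + 8.39×20 = 806.74 + 306 + 167.8 = 1280.54
link = 1472.55/1280.54 = 1.149945
Link t=2→t=3:
ΣP(t=3)Q(t=2) = 2.05×410 + 5.18×84 + 11.10×22 = 840.5 + 435.12 + 244.2 = 1519.82
ΣP(t=2)Q(t=2) = 2.35×410 + 4.45×84 + 9.36×22 = 963.5 + 373.8 + 205.92 = 1543.22
link = 1519.82/1543.22 = 0.984837
Chained index = 100 × 0.908748 × 1.149945 × 0.984837 = 102.9164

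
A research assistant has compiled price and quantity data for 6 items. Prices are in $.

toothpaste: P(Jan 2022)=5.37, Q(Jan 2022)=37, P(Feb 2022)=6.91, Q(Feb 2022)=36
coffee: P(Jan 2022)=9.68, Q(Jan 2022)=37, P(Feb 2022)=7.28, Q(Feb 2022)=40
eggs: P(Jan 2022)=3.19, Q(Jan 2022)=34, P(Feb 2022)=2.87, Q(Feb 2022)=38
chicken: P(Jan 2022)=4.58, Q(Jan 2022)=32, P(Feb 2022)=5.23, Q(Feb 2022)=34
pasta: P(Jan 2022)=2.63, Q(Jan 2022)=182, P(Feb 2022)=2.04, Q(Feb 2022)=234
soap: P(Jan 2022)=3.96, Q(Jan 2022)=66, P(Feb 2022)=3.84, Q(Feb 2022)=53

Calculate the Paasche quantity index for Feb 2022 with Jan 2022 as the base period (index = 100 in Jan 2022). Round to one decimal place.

106.6

Paasche quantity index uses current-period prices as weights.
ΣP(Feb 2022)·Q(Feb 2022) = 6.91×36 + 7.28×40 + 2.87×38 + 5.23×34 + 2.04×234 + 3.84×53 = 248.76 + 291.2 + 109.06 + 177.82 + 477.36 + 203.52 = 1507.72
ΣP(Feb 2022)·Q(Jan 2022) = 6.91×37 + 7.28×37 + 2.87×34 + 5.23×32 + 2.04×182 + 3.84×66 = 255.67 + 269.36 + 97.58 + 167.36 + 371.28 + 253.44 = 1414.69
Index = 1507.72 / 1414.69 × 100 = 106.5760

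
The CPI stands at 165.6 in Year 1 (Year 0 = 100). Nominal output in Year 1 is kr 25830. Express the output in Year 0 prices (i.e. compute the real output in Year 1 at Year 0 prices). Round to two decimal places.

Real = Nominal ÷ (Index/100) = 25830 ÷ (165.6/100)
     = 25830 ÷ 1.656 = 15597.8261

15597.83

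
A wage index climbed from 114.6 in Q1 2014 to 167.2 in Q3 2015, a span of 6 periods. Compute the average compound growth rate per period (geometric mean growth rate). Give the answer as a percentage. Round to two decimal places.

6.50%

Growth factor = (167.2/114.6)^(1/6) = (1.458988)^(1/6) = 1.064981
Growth rate = 1.064981 − 1 = 0.064981 = 6.4981%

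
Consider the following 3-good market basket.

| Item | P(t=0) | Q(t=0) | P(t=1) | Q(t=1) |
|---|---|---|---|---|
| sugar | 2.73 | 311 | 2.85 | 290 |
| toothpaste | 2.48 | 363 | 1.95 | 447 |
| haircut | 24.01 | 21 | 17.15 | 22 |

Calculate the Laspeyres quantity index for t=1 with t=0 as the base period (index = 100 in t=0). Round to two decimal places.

Laspeyres quantity index uses base-period prices as weights.
ΣP(t=0)·Q(t=1) = 2.73×290 + 2.48×447 + 24.01×22 = 791.7 + 1108.56 + 528.22 = 2428.48
ΣP(t=0)·Q(t=0) = 2.73×311 + 2.48×363 + 24.01×21 = 849.03 + 900.24 + 504.21 = 2253.48
Index = 2428.48 / 2253.48 × 100 = 107.7658

107.77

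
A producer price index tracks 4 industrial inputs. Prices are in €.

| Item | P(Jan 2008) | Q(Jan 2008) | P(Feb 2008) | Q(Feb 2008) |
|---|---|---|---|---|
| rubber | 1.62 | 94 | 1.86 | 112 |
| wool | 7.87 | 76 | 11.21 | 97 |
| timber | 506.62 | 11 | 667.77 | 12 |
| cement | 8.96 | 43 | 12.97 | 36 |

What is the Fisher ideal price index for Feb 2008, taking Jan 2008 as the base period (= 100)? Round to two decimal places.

133.09

Laspeyres component (base-period weights):
ΣP(Feb 2008)Q(Jan 2008) = 1.86×94 + 11.21×76 + 667.77×11 + 12.97×43 = 174.84 + 851.96 + 7345.47 + 557.71 = 8929.98
ΣP(Jan 2008)Q(Jan 2008) = 1.62×94 + 7.87×76 + 506.62×11 + 8.96×43 = 152.28 + 598.12 + 5572.82 + 385.28 = 6708.5
L = 8929.98 / 6708.5 × 100 = 133.1144
Paasche component (current-period weights):
ΣP(Feb 2008)Q(Feb 2008) = 1.86×112 + 11.21×97 + 667.77×12 + 12.97×36 = 208.32 + 1087.37 + 8013.24 + 466.92 = 9775.85
ΣP(Jan 2008)Q(Feb 2008) = 1.62×112 + 7.87×97 + 506.62×12 + 8.96×36 = 181.44 + 763.39 + 6079.44 + 322.56 = 7346.83
P = 9775.85 / 7346.83 × 100 = 133.0622
Fisher = √(L × P) = √(133.1144 × 133.0622) = 133.0883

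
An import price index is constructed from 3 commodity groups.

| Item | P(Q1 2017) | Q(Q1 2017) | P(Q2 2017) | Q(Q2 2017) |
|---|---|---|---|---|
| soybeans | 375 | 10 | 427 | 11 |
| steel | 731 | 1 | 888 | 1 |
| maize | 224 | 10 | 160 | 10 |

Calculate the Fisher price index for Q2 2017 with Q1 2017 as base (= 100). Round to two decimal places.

100.90

Laspeyres component (base-period weights):
ΣP(Q2 2017)Q(Q1 2017) = 427×10 + 888×1 + 160×10 = 4270 + 888 + 1600 = 6758
ΣP(Q1 2017)Q(Q1 2017) = 375×10 + 731×1 + 224×10 = 3750 + 731 + 2240 = 6721
L = 6758 / 6721 × 100 = 100.5505
Paasche component (current-period weights):
ΣP(Q2 2017)Q(Q2 2017) = 427×11 + 888×1 + 160×10 = 4697 + 888 + 1600 = 7185
ΣP(Q1 2017)Q(Q2 2017) = 375×11 + 731×1 + 224×10 = 4125 + 731 + 2240 = 7096
P = 7185 / 7096 × 100 = 101.2542
Fisher = √(L × P) = √(100.5505 × 101.2542) = 100.9018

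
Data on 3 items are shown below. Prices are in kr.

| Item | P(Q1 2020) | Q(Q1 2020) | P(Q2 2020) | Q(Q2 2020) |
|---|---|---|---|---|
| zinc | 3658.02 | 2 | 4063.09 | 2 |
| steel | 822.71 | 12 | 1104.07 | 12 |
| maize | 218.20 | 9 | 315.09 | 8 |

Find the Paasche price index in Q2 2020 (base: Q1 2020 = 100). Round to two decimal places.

Paasche price index uses current-period quantities as weights.
ΣP(Q2 2020)·Q(Q2 2020) = 4063.09×2 + 1104.07×12 + 315.09×8 = 8126.18 + 13248.84 + 2520.72 = 23895.74
ΣP(Q1 2020)·Q(Q2 2020) = 3658.02×2 + 822.71×12 + 218.20×8 = 7316.04 + 9872.52 + 1745.6 = 18934.16
Index = 23895.74 / 18934.16 × 100 = 126.2044

126.20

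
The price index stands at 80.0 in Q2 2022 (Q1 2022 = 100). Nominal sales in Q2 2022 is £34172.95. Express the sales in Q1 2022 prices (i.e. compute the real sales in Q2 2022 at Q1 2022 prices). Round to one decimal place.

42716.2

Real = Nominal ÷ (Index/100) = 34172.95 ÷ (80.0/100)
     = 34172.95 ÷ 0.800 = 42716.1875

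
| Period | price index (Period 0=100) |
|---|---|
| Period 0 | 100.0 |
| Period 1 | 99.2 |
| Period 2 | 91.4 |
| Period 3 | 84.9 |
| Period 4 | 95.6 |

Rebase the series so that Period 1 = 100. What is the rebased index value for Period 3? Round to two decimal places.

85.58

Rebased(Period 3) = 84.9 / 99.2 × 100 = 85.5847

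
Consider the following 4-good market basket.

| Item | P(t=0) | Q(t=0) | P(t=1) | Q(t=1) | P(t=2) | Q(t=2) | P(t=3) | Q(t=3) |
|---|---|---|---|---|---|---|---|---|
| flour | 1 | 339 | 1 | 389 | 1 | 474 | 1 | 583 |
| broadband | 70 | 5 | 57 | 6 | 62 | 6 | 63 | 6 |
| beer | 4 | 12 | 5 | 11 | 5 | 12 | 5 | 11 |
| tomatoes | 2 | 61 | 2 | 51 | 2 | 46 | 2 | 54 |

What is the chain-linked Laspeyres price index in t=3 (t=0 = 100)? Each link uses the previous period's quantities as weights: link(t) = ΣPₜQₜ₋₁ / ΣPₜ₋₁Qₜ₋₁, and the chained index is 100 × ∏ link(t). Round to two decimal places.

97.58

Link t=0→t=1:
ΣP(t=1)Q(t=0) = 1×339 + 57×5 + 5×12 + 2×61 = 339 + 285 + 60 + 122 = 806
ΣP(t=0)Q(t=0) = 1×339 + 70×5 + 4×12 + 2×61 = 339 + 350 + 48 + 122 = 859
link = 806/859 = 0.938300
Link t=1→t=2:
ΣP(t=2)Q(t=1) = 1×389 + 62×6 + 5×11 + 2×51 = 389 + 372 + 55 + 102 = 918
ΣP(t=1)Q(t=1) = 1×389 + 57×6 + 5×11 + 2×51 = 389 + 342 + 55 + 102 = 888
link = 918/888 = 1.033784
Link t=2→t=3:
ΣP(t=3)Q(t=2) = 1×474 + 63×6 + 5×12 + 2×46 = 474 + 378 + 60 + 92 = 1004
ΣP(t=2)Q(t=2) = 1×474 + 62×6 + 5×12 + 2×46 = 474 + 372 + 60 + 92 = 998
link = 1004/998 = 1.006012
Chained index = 100 × 0.938300 × 1.033784 × 1.006012 = 97.5831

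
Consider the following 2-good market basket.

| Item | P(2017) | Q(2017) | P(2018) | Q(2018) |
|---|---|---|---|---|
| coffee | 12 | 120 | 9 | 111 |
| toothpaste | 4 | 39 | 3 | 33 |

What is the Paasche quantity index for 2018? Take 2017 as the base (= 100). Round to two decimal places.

91.73

Paasche quantity index uses current-period prices as weights.
ΣP(2018)·Q(2018) = 9×111 + 3×33 = 999 + 99 = 1098
ΣP(2018)·Q(2017) = 9×120 + 3×39 = 1080 + 117 = 1197
Index = 1098 / 1197 × 100 = 91.7293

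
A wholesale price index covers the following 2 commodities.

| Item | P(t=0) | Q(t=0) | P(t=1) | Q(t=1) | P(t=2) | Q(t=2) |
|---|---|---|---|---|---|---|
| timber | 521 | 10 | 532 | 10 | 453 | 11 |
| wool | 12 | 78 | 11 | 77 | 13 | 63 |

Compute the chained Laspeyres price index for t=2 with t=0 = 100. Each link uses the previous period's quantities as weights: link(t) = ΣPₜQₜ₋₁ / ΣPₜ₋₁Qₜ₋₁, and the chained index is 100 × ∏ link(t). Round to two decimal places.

90.15

Link t=0→t=1:
ΣP(t=1)Q(t=0) = 532×10 + 11×78 = 5320 + 858 = 6178
ΣP(t=0)Q(t=0) = 521×10 + 12×78 = 5210 + 936 = 6146
link = 6178/6146 = 1.005207
Link t=1→t=2:
ΣP(t=2)Q(t=1) = 453×10 + 13×77 = 4530 + 1001 = 5531
ΣP(t=1)Q(t=1) = 532×10 + 11×77 = 5320 + 847 = 6167
link = 5531/6167 = 0.896870
Chained index = 100 × 1.005207 × 0.896870 = 90.1540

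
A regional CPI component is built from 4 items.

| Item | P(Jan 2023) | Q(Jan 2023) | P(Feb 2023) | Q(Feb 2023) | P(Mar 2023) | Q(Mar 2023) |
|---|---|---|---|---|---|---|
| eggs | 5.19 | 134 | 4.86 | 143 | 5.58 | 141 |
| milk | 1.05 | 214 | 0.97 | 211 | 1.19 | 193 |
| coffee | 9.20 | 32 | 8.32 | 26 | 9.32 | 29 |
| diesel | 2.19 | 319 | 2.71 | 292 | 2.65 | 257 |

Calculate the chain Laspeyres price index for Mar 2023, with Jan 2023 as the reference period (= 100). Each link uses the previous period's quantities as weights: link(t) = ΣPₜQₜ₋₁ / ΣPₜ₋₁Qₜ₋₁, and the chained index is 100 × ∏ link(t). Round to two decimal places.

112.60

Link Jan 2023→Feb 2023:
ΣP(Feb 2023)Q(Jan 2023) = 4.86×134 + 0.97×214 + 8.32×32 + 2.71×319 = 651.24 + 207.58 + 266.24 + 864.49 = 1989.55
ΣP(Jan 2023)Q(Jan 2023) = 5.19×134 + 1.05×214 + 9.20×32 + 2.19×319 = 695.46 + 224.7 + 294.4 + 698.61 = 1913.17
link = 1989.55/1913.17 = 1.039923
Link Feb 2023→Mar 2023:
ΣP(Mar 2023)Q(Feb 2023) = 5.58×143 + 1.19×211 + 9.32×26 + 2.65×292 = 797.94 + 251.09 + 242.32 + 773.8 = 2065.15
ΣP(Feb 2023)Q(Feb 2023) = 4.86×143 + 0.97×211 + 8.32×26 + 2.71×292 = 694.98 + 204.67 + 216.32 + 791.32 = 1907.29
link = 2065.15/1907.29 = 1.082767
Chained index = 100 × 1.039923 × 1.082767 = 112.5994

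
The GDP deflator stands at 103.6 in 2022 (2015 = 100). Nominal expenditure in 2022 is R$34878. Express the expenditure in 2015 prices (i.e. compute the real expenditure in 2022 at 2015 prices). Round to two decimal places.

33666.02

Real = Nominal ÷ (Index/100) = 34878 ÷ (103.6/100)
     = 34878 ÷ 1.036 = 33666.0232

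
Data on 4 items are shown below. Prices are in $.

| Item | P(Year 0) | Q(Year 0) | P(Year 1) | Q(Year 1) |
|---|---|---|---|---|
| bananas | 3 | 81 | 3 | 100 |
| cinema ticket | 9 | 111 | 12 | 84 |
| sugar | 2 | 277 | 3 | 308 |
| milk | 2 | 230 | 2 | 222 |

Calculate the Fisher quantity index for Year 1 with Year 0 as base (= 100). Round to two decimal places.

Laspeyres component (base-period weights):
ΣP(Year 0)Q(Year 1) = 3×100 + 9×84 + 2×308 + 2×222 = 300 + 756 + 616 + 444 = 2116
ΣP(Year 0)Q(Year 0) = 3×81 + 9×111 + 2×277 + 2×230 = 243 + 999 + 554 + 460 = 2256
L = 2116 / 2256 × 100 = 93.7943
Paasche component (current-period weights):
ΣP(Year 1)Q(Year 1) = 3×100 + 12×84 + 3×308 + 2×222 = 300 + 1008 + 924 + 444 = 2676
ΣP(Year 1)Q(Year 0) = 3×81 + 12×111 + 3×277 + 2×230 = 243 + 1332 + 831 + 460 = 2866
P = 2676 / 2866 × 100 = 93.3706
Fisher = √(L × P) = √(93.7943 × 93.3706) = 93.5822

93.58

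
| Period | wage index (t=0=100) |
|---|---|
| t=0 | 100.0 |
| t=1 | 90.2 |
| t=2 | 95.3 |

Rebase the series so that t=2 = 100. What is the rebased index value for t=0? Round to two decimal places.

Rebased(t=0) = 100.0 / 95.3 × 100 = 104.9318

104.93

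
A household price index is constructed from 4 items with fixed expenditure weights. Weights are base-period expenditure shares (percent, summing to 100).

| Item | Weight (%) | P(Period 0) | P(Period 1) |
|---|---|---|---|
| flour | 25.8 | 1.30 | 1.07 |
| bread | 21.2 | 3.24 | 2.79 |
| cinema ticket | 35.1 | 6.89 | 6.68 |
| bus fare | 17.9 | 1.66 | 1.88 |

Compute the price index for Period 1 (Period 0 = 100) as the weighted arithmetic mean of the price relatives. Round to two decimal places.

flour: 25.8 × (1.07/1.30) = 25.8 × 0.823077 = 21.2354
bread: 21.2 × (2.79/3.24) = 21.2 × 0.861111 = 18.2556
cinema ticket: 35.1 × (6.68/6.89) = 35.1 × 0.969521 = 34.0302
bus fare: 17.9 × (1.88/1.66) = 17.9 × 1.132530 = 20.2723
Index = Σ wᵢ·(p₁ᵢ/p₀ᵢ) = 21.2354 + 18.2556 + 34.0302 + 20.2723 = 93.7934

93.79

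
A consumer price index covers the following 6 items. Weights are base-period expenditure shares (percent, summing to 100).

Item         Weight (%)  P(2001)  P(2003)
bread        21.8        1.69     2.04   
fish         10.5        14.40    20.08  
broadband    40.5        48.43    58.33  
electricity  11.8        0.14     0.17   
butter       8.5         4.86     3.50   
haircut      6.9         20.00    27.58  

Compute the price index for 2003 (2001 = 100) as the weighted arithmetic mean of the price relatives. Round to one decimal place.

bread: 21.8 × (2.04/1.69) = 21.8 × 1.207101 = 26.3148
fish: 10.5 × (20.08/14.40) = 10.5 × 1.394444 = 14.6417
broadband: 40.5 × (58.33/48.43) = 40.5 × 1.204419 = 48.7790
electricity: 11.8 × (0.17/0.14) = 11.8 × 1.214286 = 14.3286
butter: 8.5 × (3.50/4.86) = 8.5 × 0.720165 = 6.1214
haircut: 6.9 × (27.58/20.00) = 6.9 × 1.379000 = 9.5151
Index = Σ wᵢ·(p₁ᵢ/p₀ᵢ) = 26.3148 + 14.6417 + 48.7790 + 14.3286 + 6.1214 + 9.5151 = 119.7005

119.7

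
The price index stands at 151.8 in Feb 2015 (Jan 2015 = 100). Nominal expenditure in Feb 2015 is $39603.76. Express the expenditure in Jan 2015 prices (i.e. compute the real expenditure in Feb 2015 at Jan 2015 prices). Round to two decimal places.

Real = Nominal ÷ (Index/100) = 39603.76 ÷ (151.8/100)
     = 39603.76 ÷ 1.518 = 26089.4335

26089.43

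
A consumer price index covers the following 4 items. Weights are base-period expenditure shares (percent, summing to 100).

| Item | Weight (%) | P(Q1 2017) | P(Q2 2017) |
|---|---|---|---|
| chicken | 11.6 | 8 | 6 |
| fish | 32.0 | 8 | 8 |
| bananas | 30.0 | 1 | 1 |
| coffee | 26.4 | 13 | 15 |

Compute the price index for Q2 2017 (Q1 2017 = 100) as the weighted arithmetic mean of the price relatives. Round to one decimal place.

101.2

chicken: 11.6 × (6/8) = 11.6 × 0.750000 = 8.7000
fish: 32.0 × (8/8) = 32.0 × 1.000000 = 32.0000
bananas: 30.0 × (1/1) = 30.0 × 1.000000 = 30.0000
coffee: 26.4 × (15/13) = 26.4 × 1.153846 = 30.4615
Index = Σ wᵢ·(p₁ᵢ/p₀ᵢ) = 8.7000 + 32.0000 + 30.0000 + 30.4615 = 101.1615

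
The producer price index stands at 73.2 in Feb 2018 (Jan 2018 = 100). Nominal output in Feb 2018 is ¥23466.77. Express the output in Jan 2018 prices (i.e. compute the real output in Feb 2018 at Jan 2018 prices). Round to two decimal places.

32058.43

Real = Nominal ÷ (Index/100) = 23466.77 ÷ (73.2/100)
     = 23466.77 ÷ 0.732 = 32058.4290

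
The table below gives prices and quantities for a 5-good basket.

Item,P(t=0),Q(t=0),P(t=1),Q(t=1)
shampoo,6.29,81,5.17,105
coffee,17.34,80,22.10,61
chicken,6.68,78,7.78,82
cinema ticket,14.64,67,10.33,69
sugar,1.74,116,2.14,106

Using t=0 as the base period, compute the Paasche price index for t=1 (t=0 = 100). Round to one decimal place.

Paasche price index uses current-period quantities as weights.
ΣP(t=1)·Q(t=1) = 5.17×105 + 22.10×61 + 7.78×82 + 10.33×69 + 2.14×106 = 542.85 + 1348.1 + 637.96 + 712.77 + 226.84 = 3468.52
ΣP(t=0)·Q(t=1) = 6.29×105 + 17.34×61 + 6.68×82 + 14.64×69 + 1.74×106 = 660.45 + 1057.74 + 547.76 + 1010.16 + 184.44 = 3460.55
Index = 3468.52 / 3460.55 × 100 = 100.2303

100.2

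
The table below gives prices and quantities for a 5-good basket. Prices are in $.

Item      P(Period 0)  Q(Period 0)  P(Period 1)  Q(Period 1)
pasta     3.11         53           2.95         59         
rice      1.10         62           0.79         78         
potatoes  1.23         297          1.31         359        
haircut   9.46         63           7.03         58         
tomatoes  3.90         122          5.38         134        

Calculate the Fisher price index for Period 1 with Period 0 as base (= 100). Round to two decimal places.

102.17

Laspeyres component (base-period weights):
ΣP(Period 1)Q(Period 0) = 2.95×53 + 0.79×62 + 1.31×297 + 7.03×63 + 5.38×122 = 156.35 + 48.98 + 389.07 + 442.89 + 656.36 = 1693.65
ΣP(Period 0)Q(Period 0) = 3.11×53 + 1.10×62 + 1.23×297 + 9.46×63 + 3.90×122 = 164.83 + 68.2 + 365.31 + 595.98 + 475.8 = 1670.12
L = 1693.65 / 1670.12 × 100 = 101.4089
Paasche component (current-period weights):
ΣP(Period 1)Q(Period 1) = 2.95×59 + 0.79×78 + 1.31×359 + 7.03×58 + 5.38×134 = 174.05 + 61.62 + 470.29 + 407.74 + 720.92 = 1834.62
ΣP(Period 0)Q(Period 1) = 3.11×59 + 1.10×78 + 1.23×359 + 9.46×58 + 3.90×134 = 183.49 + 85.8 + 441.57 + 548.68 + 522.6 = 1782.14
P = 1834.62 / 1782.14 × 100 = 102.9448
Fisher = √(L × P) = √(101.4089 × 102.9448) = 102.1739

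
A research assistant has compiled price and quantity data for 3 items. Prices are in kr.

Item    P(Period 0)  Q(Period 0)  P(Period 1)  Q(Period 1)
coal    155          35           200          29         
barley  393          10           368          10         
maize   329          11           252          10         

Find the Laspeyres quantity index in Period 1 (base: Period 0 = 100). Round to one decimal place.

90.3

Laspeyres quantity index uses base-period prices as weights.
ΣP(Period 0)·Q(Period 1) = 155×29 + 393×10 + 329×10 = 4495 + 3930 + 3290 = 11715
ΣP(Period 0)·Q(Period 0) = 155×35 + 393×10 + 329×11 = 5425 + 3930 + 3619 = 12974
Index = 11715 / 12974 × 100 = 90.2960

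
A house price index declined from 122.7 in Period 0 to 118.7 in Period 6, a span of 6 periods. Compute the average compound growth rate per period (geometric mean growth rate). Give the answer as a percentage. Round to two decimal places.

-0.55%

Growth factor = (118.7/122.7)^(1/6) = (0.967400)^(1/6) = 0.994491
Growth rate = 0.994491 − 1 = -0.005509 = -0.5509%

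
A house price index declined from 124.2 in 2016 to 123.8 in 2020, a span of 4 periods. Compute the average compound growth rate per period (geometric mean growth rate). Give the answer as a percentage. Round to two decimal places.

-0.08%

Growth factor = (123.8/124.2)^(1/4) = (0.996779)^(1/4) = 0.999194
Growth rate = 0.999194 − 1 = -0.000806 = -0.0806%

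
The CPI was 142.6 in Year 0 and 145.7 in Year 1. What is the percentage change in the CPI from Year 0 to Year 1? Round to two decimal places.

2.17%

Change = (145.7 − 142.6) / 142.6 × 100
       = 3.1 / 142.6 × 100 = 2.1739%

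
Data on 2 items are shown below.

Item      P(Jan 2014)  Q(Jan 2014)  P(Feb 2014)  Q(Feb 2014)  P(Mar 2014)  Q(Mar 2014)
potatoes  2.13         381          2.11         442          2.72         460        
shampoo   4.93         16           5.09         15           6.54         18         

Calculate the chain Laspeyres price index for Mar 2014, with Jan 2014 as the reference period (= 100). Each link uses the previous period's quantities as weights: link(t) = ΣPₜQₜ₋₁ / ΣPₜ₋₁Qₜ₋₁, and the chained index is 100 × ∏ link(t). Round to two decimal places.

128.15

Link Jan 2014→Feb 2014:
ΣP(Feb 2014)Q(Jan 2014) = 2.11×381 + 5.09×16 = 803.91 + 81.44 = 885.35
ΣP(Jan 2014)Q(Jan 2014) = 2.13×381 + 4.93×16 = 811.53 + 78.88 = 890.41
link = 885.35/890.41 = 0.994317
Link Feb 2014→Mar 2014:
ΣP(Mar 2014)Q(Feb 2014) = 2.72×442 + 6.54×15 = 1202.24 + 98.1 = 1300.34
ΣP(Feb 2014)Q(Feb 2014) = 2.11×442 + 5.09×15 = 932.62 + 76.35 = 1008.97
link = 1300.34/1008.97 = 1.288780
Chained index = 100 × 0.994317 × 1.288780 = 128.1456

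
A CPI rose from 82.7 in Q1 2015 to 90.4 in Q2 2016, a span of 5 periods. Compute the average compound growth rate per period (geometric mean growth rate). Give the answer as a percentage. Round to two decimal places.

Growth factor = (90.4/82.7)^(1/5) = (1.093108)^(1/5) = 1.017964
Growth rate = 1.017964 − 1 = 0.017964 = 1.7964%

1.80%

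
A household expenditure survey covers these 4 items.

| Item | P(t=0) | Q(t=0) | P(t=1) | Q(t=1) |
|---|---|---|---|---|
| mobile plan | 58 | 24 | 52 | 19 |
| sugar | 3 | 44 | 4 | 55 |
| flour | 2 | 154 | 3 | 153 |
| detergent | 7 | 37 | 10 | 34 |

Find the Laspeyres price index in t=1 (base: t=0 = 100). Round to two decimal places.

Laspeyres price index uses base-period quantities as weights.
ΣP(t=1)·Q(t=0) = 52×24 + 4×44 + 3×154 + 10×37 = 1248 + 176 + 462 + 370 = 2256
ΣP(t=0)·Q(t=0) = 58×24 + 3×44 + 2×154 + 7×37 = 1392 + 132 + 308 + 259 = 2091
Index = 2256 / 2091 × 100 = 107.8910

107.89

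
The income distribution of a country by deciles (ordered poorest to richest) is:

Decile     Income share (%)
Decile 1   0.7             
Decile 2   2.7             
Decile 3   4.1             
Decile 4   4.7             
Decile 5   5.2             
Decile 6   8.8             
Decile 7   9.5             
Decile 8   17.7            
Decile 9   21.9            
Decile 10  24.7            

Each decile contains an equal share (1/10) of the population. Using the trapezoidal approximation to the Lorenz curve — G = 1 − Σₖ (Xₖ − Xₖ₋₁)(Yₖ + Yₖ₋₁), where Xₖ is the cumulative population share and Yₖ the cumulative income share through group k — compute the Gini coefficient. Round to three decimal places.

Cumulative income shares Yₖ: 0.0070, 0.0340, 0.0750, 0.1220, 0.1740, 0.2620, 0.3570, 0.5340, 0.7530, 1.0000
Σ (Xₖ−Xₖ₋₁)(Yₖ+Yₖ₋₁) = (1/10)(0.0070+0.0000) + (1/10)(0.0340+0.0070) + (1/10)(0.0750+0.0340) + (1/10)(0.1220+0.0750) + (1/10)(0.1740+0.1220) + (1/10)(0.2620+0.1740) + (1/10)(0.3570+0.2620) + (1/10)(0.5340+0.3570) + (1/10)(0.7530+0.5340) + (1/10)(1.0000+0.7530)
  = 0.0007 + 0.0041 + 0.0109 + 0.0197 + 0.0296 + 0.0436 + 0.0619 + 0.0891 + 0.1287 + 0.1753 = 0.5636
G = 1 − 0.5636 = 0.4364

0.436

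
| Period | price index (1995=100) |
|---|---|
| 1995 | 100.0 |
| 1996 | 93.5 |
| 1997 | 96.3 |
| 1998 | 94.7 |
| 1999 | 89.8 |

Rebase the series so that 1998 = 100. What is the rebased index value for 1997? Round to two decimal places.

101.69

Rebased(1997) = 96.3 / 94.7 × 100 = 101.6895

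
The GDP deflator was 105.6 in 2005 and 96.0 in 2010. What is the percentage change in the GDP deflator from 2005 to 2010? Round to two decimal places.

Change = (96.0 − 105.6) / 105.6 × 100
       = -9.6 / 105.6 × 100 = -9.0909%

-9.09%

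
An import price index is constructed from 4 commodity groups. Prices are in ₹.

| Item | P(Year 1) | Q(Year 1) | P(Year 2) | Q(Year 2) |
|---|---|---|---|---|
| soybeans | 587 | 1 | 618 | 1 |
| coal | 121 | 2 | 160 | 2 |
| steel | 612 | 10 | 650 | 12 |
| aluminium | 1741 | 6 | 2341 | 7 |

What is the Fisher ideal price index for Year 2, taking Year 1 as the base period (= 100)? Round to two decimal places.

123.46

Laspeyres component (base-period weights):
ΣP(Year 2)Q(Year 1) = 618×1 + 160×2 + 650×10 + 2341×6 = 618 + 320 + 6500 + 14046 = 21484
ΣP(Year 1)Q(Year 1) = 587×1 + 121×2 + 612×10 + 1741×6 = 587 + 242 + 6120 + 10446 = 17395
L = 21484 / 17395 × 100 = 123.5068
Paasche component (current-period weights):
ΣP(Year 2)Q(Year 2) = 618×1 + 160×2 + 650×12 + 2341×7 = 618 + 320 + 7800 + 16387 = 25125
ΣP(Year 1)Q(Year 2) = 587×1 + 121×2 + 612×12 + 1741×7 = 587 + 242 + 7344 + 12187 = 20360
P = 25125 / 20360 × 100 = 123.4037
Fisher = √(L × P) = √(123.5068 × 123.4037) = 123.4552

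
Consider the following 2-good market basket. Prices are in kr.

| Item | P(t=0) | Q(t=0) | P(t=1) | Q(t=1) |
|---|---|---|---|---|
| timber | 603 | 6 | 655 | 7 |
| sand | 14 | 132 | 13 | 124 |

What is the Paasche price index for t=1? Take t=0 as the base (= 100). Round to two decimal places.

Paasche price index uses current-period quantities as weights.
ΣP(t=1)·Q(t=1) = 655×7 + 13×124 = 4585 + 1612 = 6197
ΣP(t=0)·Q(t=1) = 603×7 + 14×124 = 4221 + 1736 = 5957
Index = 6197 / 5957 × 100 = 104.0289

104.03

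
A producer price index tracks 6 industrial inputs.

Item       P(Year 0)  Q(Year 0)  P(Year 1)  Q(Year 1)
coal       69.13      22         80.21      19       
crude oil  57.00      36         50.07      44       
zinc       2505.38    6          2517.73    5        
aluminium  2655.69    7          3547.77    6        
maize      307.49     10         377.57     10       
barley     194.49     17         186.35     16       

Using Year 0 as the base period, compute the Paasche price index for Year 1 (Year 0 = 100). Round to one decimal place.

Paasche price index uses current-period quantities as weights.
ΣP(Year 1)·Q(Year 1) = 80.21×19 + 50.07×44 + 2517.73×5 + 3547.77×6 + 377.57×10 + 186.35×16 = 1523.99 + 2203.08 + 12588.65 + 21286.62 + 3775.7 + 2981.6 = 44359.64
ΣP(Year 0)·Q(Year 1) = 69.13×19 + 57.00×44 + 2505.38×5 + 2655.69×6 + 307.49×10 + 194.49×16 = 1313.47 + 2508 + 12526.9 + 15934.14 + 3074.9 + 3111.84 = 38469.25
Index = 44359.64 / 38469.25 × 100 = 115.3119

115.3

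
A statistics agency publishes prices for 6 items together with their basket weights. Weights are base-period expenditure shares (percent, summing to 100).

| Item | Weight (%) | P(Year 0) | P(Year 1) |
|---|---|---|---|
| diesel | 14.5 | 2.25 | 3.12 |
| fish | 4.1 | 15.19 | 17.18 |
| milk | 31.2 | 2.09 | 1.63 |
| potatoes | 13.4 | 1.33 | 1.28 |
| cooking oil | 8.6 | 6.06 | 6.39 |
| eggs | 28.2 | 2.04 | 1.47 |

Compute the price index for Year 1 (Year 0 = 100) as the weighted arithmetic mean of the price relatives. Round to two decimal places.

diesel: 14.5 × (3.12/2.25) = 14.5 × 1.386667 = 20.1067
fish: 4.1 × (17.18/15.19) = 4.1 × 1.131007 = 4.6371
milk: 31.2 × (1.63/2.09) = 31.2 × 0.779904 = 24.3330
potatoes: 13.4 × (1.28/1.33) = 13.4 × 0.962406 = 12.8962
cooking oil: 8.6 × (6.39/6.06) = 8.6 × 1.054455 = 9.0683
eggs: 28.2 × (1.47/2.04) = 28.2 × 0.720588 = 20.3206
Index = Σ wᵢ·(p₁ᵢ/p₀ᵢ) = 20.1067 + 4.6371 + 24.3330 + 12.8962 + 9.0683 + 20.3206 = 91.3620

91.36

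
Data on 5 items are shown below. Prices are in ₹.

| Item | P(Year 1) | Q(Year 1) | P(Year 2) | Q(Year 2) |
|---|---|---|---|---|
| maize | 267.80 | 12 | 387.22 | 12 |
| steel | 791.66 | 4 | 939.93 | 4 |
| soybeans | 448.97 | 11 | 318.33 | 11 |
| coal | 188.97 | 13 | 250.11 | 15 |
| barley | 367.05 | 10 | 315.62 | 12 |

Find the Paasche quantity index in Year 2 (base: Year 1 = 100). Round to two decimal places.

Paasche quantity index uses current-period prices as weights.
ΣP(Year 2)·Q(Year 2) = 387.22×12 + 939.93×4 + 318.33×11 + 250.11×15 + 315.62×12 = 4646.64 + 3759.72 + 3501.63 + 3751.65 + 3787.44 = 19447.08
ΣP(Year 2)·Q(Year 1) = 387.22×12 + 939.93×4 + 318.33×11 + 250.11×13 + 315.62×10 = 4646.64 + 3759.72 + 3501.63 + 3251.43 + 3156.2 = 18315.62
Index = 19447.08 / 18315.62 × 100 = 106.1776

106.18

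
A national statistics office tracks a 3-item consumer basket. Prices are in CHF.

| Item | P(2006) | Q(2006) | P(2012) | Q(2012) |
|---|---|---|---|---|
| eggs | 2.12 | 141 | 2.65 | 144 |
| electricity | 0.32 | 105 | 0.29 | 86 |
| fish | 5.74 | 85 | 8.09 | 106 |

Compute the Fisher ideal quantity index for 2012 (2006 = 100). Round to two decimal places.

115.25

Laspeyres component (base-period weights):
ΣP(2006)Q(2012) = 2.12×144 + 0.32×86 + 5.74×106 = 305.28 + 27.52 + 608.44 = 941.24
ΣP(2006)Q(2006) = 2.12×141 + 0.32×105 + 5.74×85 = 298.92 + 33.6 + 487.9 = 820.42
L = 941.24 / 820.42 × 100 = 114.7266
Paasche component (current-period weights):
ΣP(2012)Q(2012) = 2.65×144 + 0.29×86 + 8.09×106 = 381.6 + 24.94 + 857.54 = 1264.08
ΣP(2012)Q(2006) = 2.65×141 + 0.29×105 + 8.09×85 = 373.65 + 30.45 + 687.65 = 1091.75
P = 1264.08 / 1091.75 × 100 = 115.7847
Fisher = √(L × P) = √(114.7266 × 115.7847) = 115.2545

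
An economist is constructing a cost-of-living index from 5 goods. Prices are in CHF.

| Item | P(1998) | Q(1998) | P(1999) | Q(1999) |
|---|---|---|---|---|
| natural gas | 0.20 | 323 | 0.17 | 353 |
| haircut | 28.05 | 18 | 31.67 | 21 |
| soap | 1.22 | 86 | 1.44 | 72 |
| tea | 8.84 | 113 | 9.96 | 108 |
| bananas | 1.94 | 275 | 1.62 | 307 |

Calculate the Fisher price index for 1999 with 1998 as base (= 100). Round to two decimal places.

104.82

Laspeyres component (base-period weights):
ΣP(1999)Q(1998) = 0.17×323 + 31.67×18 + 1.44×86 + 9.96×113 + 1.62×275 = 54.91 + 570.06 + 123.84 + 1125.48 + 445.5 = 2319.79
ΣP(1998)Q(1998) = 0.20×323 + 28.05×18 + 1.22×86 + 8.84×113 + 1.94×275 = 64.6 + 504.9 + 104.92 + 998.92 + 533.5 = 2206.84
L = 2319.79 / 2206.84 × 100 = 105.1182
Paasche component (current-period weights):
ΣP(1999)Q(1999) = 0.17×353 + 31.67×21 + 1.44×72 + 9.96×108 + 1.62×307 = 60.01 + 665.07 + 103.68 + 1075.68 + 497.34 = 2401.78
ΣP(1998)Q(1999) = 0.20×353 + 28.05×21 + 1.22×72 + 8.84×108 + 1.94×307 = 70.6 + 589.05 + 87.84 + 954.72 + 595.58 = 2297.79
P = 2401.78 / 2297.79 × 100 = 104.5257
Fisher = √(L × P) = √(105.1182 × 104.5257) = 104.8215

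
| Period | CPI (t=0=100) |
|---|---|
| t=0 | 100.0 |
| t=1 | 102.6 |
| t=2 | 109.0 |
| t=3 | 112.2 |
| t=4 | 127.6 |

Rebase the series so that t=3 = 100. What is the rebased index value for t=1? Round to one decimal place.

Rebased(t=1) = 102.6 / 112.2 × 100 = 91.4439

91.4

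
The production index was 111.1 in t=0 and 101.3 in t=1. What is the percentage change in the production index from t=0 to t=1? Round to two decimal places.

Change = (101.3 − 111.1) / 111.1 × 100
       = -9.8 / 111.1 × 100 = -8.8209%

-8.82%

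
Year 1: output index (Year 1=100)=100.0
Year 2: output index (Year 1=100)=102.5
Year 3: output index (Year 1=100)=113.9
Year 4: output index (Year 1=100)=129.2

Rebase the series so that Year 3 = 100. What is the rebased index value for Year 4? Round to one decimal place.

113.4

Rebased(Year 4) = 129.2 / 113.9 × 100 = 113.4328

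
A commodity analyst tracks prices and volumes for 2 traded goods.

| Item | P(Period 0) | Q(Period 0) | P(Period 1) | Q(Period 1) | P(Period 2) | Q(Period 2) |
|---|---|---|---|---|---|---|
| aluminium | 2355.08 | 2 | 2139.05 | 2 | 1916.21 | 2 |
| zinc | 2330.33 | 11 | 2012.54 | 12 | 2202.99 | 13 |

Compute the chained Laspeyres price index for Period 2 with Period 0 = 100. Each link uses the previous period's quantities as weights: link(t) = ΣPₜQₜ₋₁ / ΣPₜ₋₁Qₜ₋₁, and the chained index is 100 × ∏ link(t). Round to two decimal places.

Link Period 0→Period 1:
ΣP(Period 1)Q(Period 0) = 2139.05×2 + 2012.54×11 = 4278.1 + 22137.94 = 26416.04
ΣP(Period 0)Q(Period 0) = 2355.08×2 + 2330.33×11 = 4710.16 + 25633.63 = 30343.79
link = 26416.04/30343.79 = 0.870558
Link Period 1→Period 2:
ΣP(Period 2)Q(Period 1) = 1916.21×2 + 2202.99×12 = 3832.42 + 26435.88 = 30268.3
ΣP(Period 1)Q(Period 1) = 2139.05×2 + 2012.54×12 = 4278.1 + 24150.48 = 28428.58
link = 30268.3/28428.58 = 1.064714
Chained index = 100 × 0.870558 × 1.064714 = 92.6895

92.69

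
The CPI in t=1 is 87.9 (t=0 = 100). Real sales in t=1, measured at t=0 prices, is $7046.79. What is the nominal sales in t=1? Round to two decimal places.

Nominal = Real × (Index/100) = 7046.79 × (87.9/100)
        = 7046.79 × 0.879 = 6194.1284

6194.13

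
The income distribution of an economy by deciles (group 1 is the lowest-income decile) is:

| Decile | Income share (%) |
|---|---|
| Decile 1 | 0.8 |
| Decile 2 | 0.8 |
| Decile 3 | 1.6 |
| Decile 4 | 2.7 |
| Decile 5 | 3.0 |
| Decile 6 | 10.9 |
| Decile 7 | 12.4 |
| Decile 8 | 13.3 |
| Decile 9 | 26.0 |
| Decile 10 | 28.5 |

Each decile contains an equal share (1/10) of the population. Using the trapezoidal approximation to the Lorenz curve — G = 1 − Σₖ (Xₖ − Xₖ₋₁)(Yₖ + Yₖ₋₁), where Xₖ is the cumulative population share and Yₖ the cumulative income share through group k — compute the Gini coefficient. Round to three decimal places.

Cumulative income shares Yₖ: 0.0080, 0.0160, 0.0320, 0.0590, 0.0890, 0.1980, 0.3220, 0.4550, 0.7150, 1.0000
Σ (Xₖ−Xₖ₋₁)(Yₖ+Yₖ₋₁) = (1/10)(0.0080+0.0000) + (1/10)(0.0160+0.0080) + (1/10)(0.0320+0.0160) + (1/10)(0.0590+0.0320) + (1/10)(0.0890+0.0590) + (1/10)(0.1980+0.0890) + (1/10)(0.3220+0.1980) + (1/10)(0.4550+0.3220) + (1/10)(0.7150+0.4550) + (1/10)(1.0000+0.7150)
  = 0.0008 + 0.0024 + 0.0048 + 0.0091 + 0.0148 + 0.0287 + 0.0520 + 0.0777 + 0.1170 + 0.1715 = 0.4788
G = 1 − 0.4788 = 0.5212

0.521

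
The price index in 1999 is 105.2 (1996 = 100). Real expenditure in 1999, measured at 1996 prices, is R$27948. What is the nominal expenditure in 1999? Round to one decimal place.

29401.3

Nominal = Real × (Index/100) = 27948 × (105.2/100)
        = 27948 × 1.052 = 29401.2960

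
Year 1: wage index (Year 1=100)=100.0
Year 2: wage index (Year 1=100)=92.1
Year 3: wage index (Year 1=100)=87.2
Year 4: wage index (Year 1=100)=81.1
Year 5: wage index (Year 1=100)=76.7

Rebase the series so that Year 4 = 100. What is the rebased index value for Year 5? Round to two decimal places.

Rebased(Year 5) = 76.7 / 81.1 × 100 = 94.5746

94.57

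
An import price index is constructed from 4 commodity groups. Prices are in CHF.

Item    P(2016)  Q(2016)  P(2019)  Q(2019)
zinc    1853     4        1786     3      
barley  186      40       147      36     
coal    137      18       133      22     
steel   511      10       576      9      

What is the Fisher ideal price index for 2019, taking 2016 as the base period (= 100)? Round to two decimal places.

94.42

Laspeyres component (base-period weights):
ΣP(2019)Q(2016) = 1786×4 + 147×40 + 133×18 + 576×10 = 7144 + 5880 + 2394 + 5760 = 21178
ΣP(2016)Q(2016) = 1853×4 + 186×40 + 137×18 + 511×10 = 7412 + 7440 + 2466 + 5110 = 22428
L = 21178 / 22428 × 100 = 94.4266
Paasche component (current-period weights):
ΣP(2019)Q(2019) = 1786×3 + 147×36 + 133×22 + 576×9 = 5358 + 5292 + 2926 + 5184 = 18760
ΣP(2016)Q(2019) = 1853×3 + 186×36 + 137×22 + 511×9 = 5559 + 6696 + 3014 + 4599 = 19868
P = 18760 / 19868 × 100 = 94.4232
Fisher = √(L × P) = √(94.4266 × 94.4232) = 94.4249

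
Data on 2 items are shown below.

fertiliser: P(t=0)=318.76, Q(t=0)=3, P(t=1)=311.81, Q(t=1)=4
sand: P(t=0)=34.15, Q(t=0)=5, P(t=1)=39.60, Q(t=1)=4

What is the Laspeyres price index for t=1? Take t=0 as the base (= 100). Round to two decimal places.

Laspeyres price index uses base-period quantities as weights.
ΣP(t=1)·Q(t=0) = 311.81×3 + 39.60×5 = 935.43 + 198 = 1133.43
ΣP(t=0)·Q(t=0) = 318.76×3 + 34.15×5 = 956.28 + 170.75 = 1127.03
Index = 1133.43 / 1127.03 × 100 = 100.5679

100.57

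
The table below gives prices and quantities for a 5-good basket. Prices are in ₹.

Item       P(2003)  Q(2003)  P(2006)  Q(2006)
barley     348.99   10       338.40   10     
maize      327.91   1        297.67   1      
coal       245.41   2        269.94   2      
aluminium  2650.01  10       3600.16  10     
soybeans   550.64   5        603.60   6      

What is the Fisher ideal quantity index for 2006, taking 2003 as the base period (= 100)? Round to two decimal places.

101.52

Laspeyres component (base-period weights):
ΣP(2003)Q(2006) = 348.99×10 + 327.91×1 + 245.41×2 + 2650.01×10 + 550.64×6 = 3489.9 + 327.91 + 490.82 + 26500.1 + 3303.84 = 34112.57
ΣP(2003)Q(2003) = 348.99×10 + 327.91×1 + 245.41×2 + 2650.01×10 + 550.64×5 = 3489.9 + 327.91 + 490.82 + 26500.1 + 2753.2 = 33561.93
L = 34112.57 / 33561.93 × 100 = 101.6407
Paasche component (current-period weights):
ΣP(2006)Q(2006) = 338.40×10 + 297.67×1 + 269.94×2 + 3600.16×10 + 603.60×6 = 3384 + 297.67 + 539.88 + 36001.6 + 3621.6 = 43844.75
ΣP(2006)Q(2003) = 338.40×10 + 297.67×1 + 269.94×2 + 3600.16×10 + 603.60×5 = 3384 + 297.67 + 539.88 + 36001.6 + 3018 = 43241.15
P = 43844.75 / 43241.15 × 100 = 101.3959
Fisher = √(L × P) = √(101.6407 × 101.3959) = 101.5182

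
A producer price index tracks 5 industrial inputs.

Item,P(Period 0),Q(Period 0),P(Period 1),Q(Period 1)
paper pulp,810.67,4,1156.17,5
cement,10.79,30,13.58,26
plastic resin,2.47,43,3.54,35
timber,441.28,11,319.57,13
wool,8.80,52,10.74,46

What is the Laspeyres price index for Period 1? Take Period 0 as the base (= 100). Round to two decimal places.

Laspeyres price index uses base-period quantities as weights.
ΣP(Period 1)·Q(Period 0) = 1156.17×4 + 13.58×30 + 3.54×43 + 319.57×11 + 10.74×52 = 4624.68 + 407.4 + 152.22 + 3515.27 + 558.48 = 9258.05
ΣP(Period 0)·Q(Period 0) = 810.67×4 + 10.79×30 + 2.47×43 + 441.28×11 + 8.80×52 = 3242.68 + 323.7 + 106.21 + 4854.08 + 457.6 = 8984.27
Index = 9258.05 / 8984.27 × 100 = 103.0473

103.05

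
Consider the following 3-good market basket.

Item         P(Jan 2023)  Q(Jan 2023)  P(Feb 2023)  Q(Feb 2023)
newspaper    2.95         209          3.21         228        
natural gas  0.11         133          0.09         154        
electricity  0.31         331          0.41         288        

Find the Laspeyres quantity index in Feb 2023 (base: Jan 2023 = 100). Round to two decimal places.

Laspeyres quantity index uses base-period prices as weights.
ΣP(Jan 2023)·Q(Feb 2023) = 2.95×228 + 0.11×154 + 0.31×288 = 672.6 + 16.94 + 89.28 = 778.82
ΣP(Jan 2023)·Q(Jan 2023) = 2.95×209 + 0.11×133 + 0.31×331 = 616.55 + 14.63 + 102.61 = 733.79
Index = 778.82 / 733.79 × 100 = 106.1366

106.14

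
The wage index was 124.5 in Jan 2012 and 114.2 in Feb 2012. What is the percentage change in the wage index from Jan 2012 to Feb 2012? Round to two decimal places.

Change = (114.2 − 124.5) / 124.5 × 100
       = -10.3 / 124.5 × 100 = -8.2731%

-8.27%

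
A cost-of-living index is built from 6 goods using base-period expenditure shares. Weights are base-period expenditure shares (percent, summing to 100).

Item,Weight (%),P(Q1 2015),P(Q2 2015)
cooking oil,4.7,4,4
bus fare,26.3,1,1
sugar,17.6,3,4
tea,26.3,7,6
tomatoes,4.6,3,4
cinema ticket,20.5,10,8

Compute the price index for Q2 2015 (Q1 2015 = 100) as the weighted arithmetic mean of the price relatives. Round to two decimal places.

cooking oil: 4.7 × (4/4) = 4.7 × 1.000000 = 4.7000
bus fare: 26.3 × (1/1) = 26.3 × 1.000000 = 26.3000
sugar: 17.6 × (4/3) = 17.6 × 1.333333 = 23.4667
tea: 26.3 × (6/7) = 26.3 × 0.857143 = 22.5429
tomatoes: 4.6 × (4/3) = 4.6 × 1.333333 = 6.1333
cinema ticket: 20.5 × (8/10) = 20.5 × 0.800000 = 16.4000
Index = Σ wᵢ·(p₁ᵢ/p₀ᵢ) = 4.7000 + 26.3000 + 23.4667 + 22.5429 + 6.1333 + 16.4000 = 99.5429

99.54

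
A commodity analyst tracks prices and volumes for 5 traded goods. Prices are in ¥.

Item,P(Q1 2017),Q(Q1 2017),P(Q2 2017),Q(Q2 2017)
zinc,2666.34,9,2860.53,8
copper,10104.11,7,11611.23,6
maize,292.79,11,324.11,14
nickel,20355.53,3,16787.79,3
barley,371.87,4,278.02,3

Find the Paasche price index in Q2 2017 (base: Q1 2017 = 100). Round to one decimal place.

Paasche price index uses current-period quantities as weights.
ΣP(Q2 2017)·Q(Q2 2017) = 2860.53×8 + 11611.23×6 + 324.11×14 + 16787.79×3 + 278.02×3 = 22884.24 + 69667.38 + 4537.54 + 50363.37 + 834.06 = 148286.59
ΣP(Q1 2017)·Q(Q2 2017) = 2666.34×8 + 10104.11×6 + 292.79×14 + 20355.53×3 + 371.87×3 = 21330.72 + 60624.66 + 4099.06 + 61066.59 + 1115.61 = 148236.64
Index = 148286.59 / 148236.64 × 100 = 100.0337

100.0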